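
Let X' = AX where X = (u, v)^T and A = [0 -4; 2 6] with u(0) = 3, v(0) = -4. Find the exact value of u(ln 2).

A = [[0,-4],[2,6]]; eigenvalues λ = 4, 2.
Eigenvectors: (1,-1) for λ=4, (2,-1) for λ=2.
From the initial condition, c_1 = 5, c_2 = -1.
u(ln 2) = (5)(2^4)(1) + (-1)(2^2)(2) = 72.

72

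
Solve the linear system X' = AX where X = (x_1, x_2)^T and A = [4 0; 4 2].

Coefficient matrix A = [[4, 0], [4, 2]].
Characteristic polynomial det(A - λI) = λ^2 - 6λ + 8 = 0.
Eigenvalues λ = 4, 2.
For λ=4: (A-λI) row 2 is [4, -2], so an eigenvector is (-1, -2).
For λ=2: (A-λI) row 1 is [2, 0], so an eigenvector is (0, 1).
General solution: C_1e^(4t)(-1,-2) + C_2e^(2t)(0,1).

x_1(t) = -C_1e^(4t), x_2(t) = -2C_1e^(4t) + C_2e^(2t)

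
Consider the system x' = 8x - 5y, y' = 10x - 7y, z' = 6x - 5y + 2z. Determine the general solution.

x(t) = K_1e^(3t) + K_2e^(-2t), y(t) = K_1e^(3t) + 2K_2e^(-2t), z(t) = K_1e^(3t) + K_2e^(-2t) + K_3e^(2t)

Coefficient matrix A = [[8, -5, 0], [10, -7, 0], [6, -5, 2]].
det(A - λI) = 0 gives eigenvalues λ = 3, -2, 2.
For λ=3: eigenvector (1,1,1).
For λ=-2: eigenvector (1,2,1).
For λ=2: eigenvector (0,0,1).
General solution: K_1e^(3t)(1,1,1) + K_2e^(-2t)(1,2,1) + K_3e^(2t)(0,0,1).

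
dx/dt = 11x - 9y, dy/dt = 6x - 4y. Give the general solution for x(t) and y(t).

Coefficient matrix A = [[11, -9], [6, -4]].
Characteristic polynomial det(A - λI) = λ^2 - 7λ + 10 = 0.
Eigenvalues λ = 2, 5.
For λ=2: (A-λI) row 1 is [9, -9], so an eigenvector is (-1, -1).
For λ=5: (A-λI) row 1 is [6, -9], so an eigenvector is (-3, -2).
General solution: K_1e^(2t)(-1,-1) + K_2e^(5t)(-3,-2).

x(t) = -K_1e^(2t) - 3K_2e^(5t), y(t) = -K_1e^(2t) - 2K_2e^(5t)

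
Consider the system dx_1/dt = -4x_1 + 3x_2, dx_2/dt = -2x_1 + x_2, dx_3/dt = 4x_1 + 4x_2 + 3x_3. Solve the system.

Coefficient matrix A = [[-4, 3, 0], [-2, 1, 0], [4, 4, 3]].
det(A - λI) = 0 gives eigenvalues λ = -2, -1, 3.
For λ=-2: eigenvector (3,2,-4).
For λ=-1: eigenvector (1,1,-2).
For λ=3: eigenvector (0,0,1).
General solution: K_1e^(-2t)(3,2,-4) + K_2e^(-t)(1,1,-2) + K_3e^(3t)(0,0,1).

x_1(t) = 3K_1e^(-2t) + K_2e^(-t), x_2(t) = 2K_1e^(-2t) + K_2e^(-t), x_3(t) = -4K_1e^(-2t) - 2K_2e^(-t) + K_3e^(3t)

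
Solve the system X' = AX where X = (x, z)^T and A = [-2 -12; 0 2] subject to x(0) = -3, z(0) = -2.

x(t) = 6e^(2t) - 9e^(-2t), z(t) = -2e^(2t)

Coefficient matrix A = [[-2, -12], [0, 2]].
Characteristic polynomial det(A - λI) = λ^2 - 4 = 0.
Eigenvalues λ = 2, -2.
For λ=2: (A-λI) row 1 is [-4, -12], so an eigenvector is (3, -1).
For λ=-2: (A-λI) row 1 is [0, -12], so an eigenvector is (1, 0).
General solution: c_1e^(2t)(3,-1) + c_2e^(-2t)(1,0).
Applying x(0)=-3, z(0)=-2 gives c_1=2, c_2=-9.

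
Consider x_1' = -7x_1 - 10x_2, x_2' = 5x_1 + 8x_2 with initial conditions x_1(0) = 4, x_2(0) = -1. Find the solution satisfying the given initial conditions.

x_1(t) = -2e^(3t) + 6e^(-2t), x_2(t) = 2e^(3t) - 3e^(-2t)

Coefficient matrix A = [[-7, -10], [5, 8]].
Characteristic polynomial det(A - λI) = λ^2 - λ - 6 = 0.
Eigenvalues λ = -2, 3.
For λ=-2: (A-λI) row 1 is [-5, -10], so an eigenvector is (-2, 1).
For λ=3: (A-λI) row 1 is [-10, -10], so an eigenvector is (1, -1).
General solution: c_1e^(-2t)(-2,1) + c_2e^(3t)(1,-1).
Applying x_1(0)=4, x_2(0)=-1 gives c_1=-3, c_2=-2.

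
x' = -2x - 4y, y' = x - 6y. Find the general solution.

Coefficient matrix A = [[-2, -4], [1, -6]].
Characteristic polynomial det(A - λI) = λ^2 + 8λ + 16 = 0.
Single eigenvalue λ = -4 with algebraic multiplicity 2.
Eigenvector v = (2,1); generalized eigenvector w with (A-λI)w=v is (1,0).
General solution: e^(-4t)[c_1·v + c_2·(t·v + w)].

x(t) = 2c_1e^(-4t) + 2c_2te^(-4t) + c_2e^(-4t), y(t) = c_1e^(-4t) + c_2te^(-4t)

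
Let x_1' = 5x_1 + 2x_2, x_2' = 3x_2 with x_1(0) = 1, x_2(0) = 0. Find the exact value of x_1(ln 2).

A = [[5,2],[0,3]]; eigenvalues λ = 3, 5.
Eigenvectors: (1,-1) for λ=3, (-1,0) for λ=5.
From the initial condition, c_1 = 0, c_2 = -1.
x_1(ln 2) = (0)(2^3)(1) + (-1)(2^5)(-1) = 32.

32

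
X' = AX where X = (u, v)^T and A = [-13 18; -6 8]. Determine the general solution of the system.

u(t) = 2C_1e^(-4t) + 3C_2e^(-t), v(t) = C_1e^(-4t) + 2C_2e^(-t)

Coefficient matrix A = [[-13, 18], [-6, 8]].
Characteristic polynomial det(A - λI) = λ^2 + 5λ + 4 = 0.
Eigenvalues λ = -4, -1.
For λ=-4: (A-λI) row 1 is [-9, 18], so an eigenvector is (2, 1).
For λ=-1: (A-λI) row 1 is [-12, 18], so an eigenvector is (3, 2).
General solution: C_1e^(-4t)(2,1) + C_2e^(-t)(3,2).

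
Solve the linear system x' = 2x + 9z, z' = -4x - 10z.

Coefficient matrix A = [[2, 9], [-4, -10]].
Characteristic polynomial det(A - λI) = λ^2 + 8λ + 16 = 0.
Single eigenvalue λ = -4 with algebraic multiplicity 2.
Eigenvector v = (3,-2); generalized eigenvector w with (A-λI)w=v is (-1,1).
General solution: e^(-4t)[c_1·v + c_2·(t·v + w)].

x(t) = 3c_1e^(-4t) + 3c_2te^(-4t) - c_2e^(-4t), z(t) = -2c_1e^(-4t) - 2c_2te^(-4t) + c_2e^(-4t)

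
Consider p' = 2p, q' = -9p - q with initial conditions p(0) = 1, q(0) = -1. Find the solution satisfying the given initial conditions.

p(t) = e^(2t), q(t) = -3e^(2t) + 2e^(-t)

Coefficient matrix A = [[2, 0], [-9, -1]].
Characteristic polynomial det(A - λI) = λ^2 - λ - 2 = 0.
Eigenvalues λ = 2, -1.
For λ=2: (A-λI) row 2 is [-9, -3], so an eigenvector is (-1, 3).
For λ=-1: (A-λI) row 1 is [3, 0], so an eigenvector is (0, -1).
General solution: K_1e^(2t)(-1,3) + K_2e^(-t)(0,-1).
Applying p(0)=1, q(0)=-1 gives K_1=-1, K_2=-2.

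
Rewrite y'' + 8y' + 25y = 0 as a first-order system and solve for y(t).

y(t) = K_1e^(-4t)cos(3t) + K_2e^(-4t)sin(3t)

Let x_1 = y, x_2 = y'. Then x_1' = x_2 and x_2' = -25x_1 - 8x_2.
A = [[0,1],[-25,-8]]; det(A-λI) = λ^2 + 8λ + 25.
Eigenvalues λ = -4 ± 3i.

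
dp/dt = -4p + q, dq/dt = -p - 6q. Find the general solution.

p(t) = c_1e^(-5t) + c_2te^(-5t) - c_2e^(-5t), q(t) = -c_1e^(-5t) - c_2te^(-5t) + 2c_2e^(-5t)

Coefficient matrix A = [[-4, 1], [-1, -6]].
Characteristic polynomial det(A - λI) = λ^2 + 10λ + 25 = 0.
Single eigenvalue λ = -5 with algebraic multiplicity 2.
Eigenvector v = (1,-1); generalized eigenvector w with (A-λI)w=v is (-1,2).
General solution: e^(-5t)[c_1·v + c_2·(t·v + w)].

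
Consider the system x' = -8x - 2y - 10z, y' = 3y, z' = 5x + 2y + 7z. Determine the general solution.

x(t) = -2c_1e^(3t) + 2c_2e^(-3t) - c_3e^(2t), y(t) = c_1e^(3t), z(t) = 2c_1e^(3t) - c_2e^(-3t) + c_3e^(2t)

Coefficient matrix A = [[-8, -2, -10], [0, 3, 0], [5, 2, 7]].
det(A - λI) = 0 gives eigenvalues λ = 3, -3, 2.
For λ=3: eigenvector (-2,1,2).
For λ=-3: eigenvector (2,0,-1).
For λ=2: eigenvector (-1,0,1).
General solution: c_1e^(3t)(-2,1,2) + c_2e^(-3t)(2,0,-1) + c_3e^(2t)(-1,0,1).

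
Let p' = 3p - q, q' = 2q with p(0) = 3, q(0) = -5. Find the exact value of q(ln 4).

A = [[3,-1],[0,2]]; eigenvalues λ = 3, 2.
Eigenvectors: (-1,0) for λ=3, (1,1) for λ=2.
From the initial condition, c_1 = -8, c_2 = -5.
q(ln 4) = (-8)(4^3)(0) + (-5)(4^2)(1) = -80.

-80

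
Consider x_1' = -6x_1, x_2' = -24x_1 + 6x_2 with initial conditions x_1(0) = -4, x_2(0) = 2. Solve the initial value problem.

Coefficient matrix A = [[-6, 0], [-24, 6]].
Characteristic polynomial det(A - λI) = λ^2 - 36 = 0.
Eigenvalues λ = -6, 6.
For λ=-6: (A-λI) row 2 is [-24, 12], so an eigenvector is (1, 2).
For λ=6: (A-λI) row 1 is [-12, 0], so an eigenvector is (0, -1).
General solution: c_1e^(-6t)(1,2) + c_2e^(6t)(0,-1).
Applying x_1(0)=-4, x_2(0)=2 gives c_1=-4, c_2=-10.

x_1(t) = -4e^(-6t), x_2(t) = 10e^(6t) - 8e^(-6t)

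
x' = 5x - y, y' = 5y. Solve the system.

x(t) = K_1e^(5t) + K_2te^(5t) + 2K_2e^(5t), y(t) = -K_2e^(5t)

Coefficient matrix A = [[5, -1], [0, 5]].
Characteristic polynomial det(A - λI) = λ^2 - 10λ + 25 = 0.
Single eigenvalue λ = 5 with algebraic multiplicity 2.
Eigenvector v = (1,0); generalized eigenvector w with (A-λI)w=v is (2,-1).
General solution: e^(5t)[K_1·v + K_2·(t·v + w)].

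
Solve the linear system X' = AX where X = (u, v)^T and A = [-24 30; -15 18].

Coefficient matrix A = [[-24, 30], [-15, 18]].
Characteristic polynomial det(A - λI) = λ^2 + 6λ + 18 = 0.
Eigenvalues λ = -3 ± 3i (complex conjugate pair).
For λ=-3+3i: an eigenvector is (1,1) - i(3,2) = (1 - 3i, 1 - 2i).
A real fundamental pair from Re and Im of e^((-3+3i)t)v: X_1 = e^(-3t)(cos(3t)·(1,1) + sin(3t)·(3,2)), X_2 = e^(-3t)(sin(3t)·(1,1) - cos(3t)·(3,2)).
General solution: c_1X_1 + c_2X_2.

u(t) = 3c_1e^(-3t)sin(3t) + c_1e^(-3t)cos(3t) + c_2e^(-3t)sin(3t) - 3c_2e^(-3t)cos(3t), v(t) = 2c_1e^(-3t)sin(3t) + c_1e^(-3t)cos(3t) + c_2e^(-3t)sin(3t) - 2c_2e^(-3t)cos(3t)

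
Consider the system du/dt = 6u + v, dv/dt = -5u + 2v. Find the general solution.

Coefficient matrix A = [[6, 1], [-5, 2]].
Characteristic polynomial det(A - λI) = λ^2 - 8λ + 17 = 0.
Eigenvalues λ = 4 ± i (complex conjugate pair).
For λ=4+i: an eigenvector is (1,-2) - i(0,-1) = (1, -2 + i).
A real fundamental pair from Re and Im of e^((4+i)t)v: X_1 = e^(4t)(cos(t)·(1,-2) + sin(t)·(0,-1)), X_2 = e^(4t)(sin(t)·(1,-2) - cos(t)·(0,-1)).
General solution: C_1X_1 + C_2X_2.

u(t) = C_1e^(4t)cos(t) + C_2e^(4t)sin(t), v(t) = -C_1e^(4t)sin(t) - 2C_1e^(4t)cos(t) - 2C_2e^(4t)sin(t) + C_2e^(4t)cos(t)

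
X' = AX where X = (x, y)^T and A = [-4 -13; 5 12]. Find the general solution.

x(t) = -3K_1e^(4t)sin(t) + 2K_1e^(4t)cos(t) + 2K_2e^(4t)sin(t) + 3K_2e^(4t)cos(t), y(t) = 2K_1e^(4t)sin(t) - K_1e^(4t)cos(t) - K_2e^(4t)sin(t) - 2K_2e^(4t)cos(t)

Coefficient matrix A = [[-4, -13], [5, 12]].
Characteristic polynomial det(A - λI) = λ^2 - 8λ + 17 = 0.
Eigenvalues λ = 4 ± i (complex conjugate pair).
For λ=4+i: an eigenvector is (2,-1) - i(-3,2) = (2 + 3i, -1 - 2i).
A real fundamental pair from Re and Im of e^((4+i)t)v: X_1 = e^(4t)(cos(t)·(2,-1) + sin(t)·(-3,2)), X_2 = e^(4t)(sin(t)·(2,-1) - cos(t)·(-3,2)).
General solution: K_1X_1 + K_2X_2.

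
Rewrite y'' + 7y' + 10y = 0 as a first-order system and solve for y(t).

Let x_1 = y, x_2 = y'. Then x_1' = x_2 and x_2' = -10x_1 - 7x_2.
A = [[0,1],[-10,-7]]; det(A-λI) = λ^2 + 7λ + 10.
Eigenvalues λ = -2, -5 with eigenvectors (1,-2), (1,-5).

y(t) = K_1e^(-2t) + K_2e^(-5t)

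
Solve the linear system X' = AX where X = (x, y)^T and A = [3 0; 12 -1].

x(t) = -K_2e^(3t), y(t) = -K_1e^(-t) - 3K_2e^(3t)

Coefficient matrix A = [[3, 0], [12, -1]].
Characteristic polynomial det(A - λI) = λ^2 - 2λ - 3 = 0.
Eigenvalues λ = -1, 3.
For λ=-1: (A-λI) row 1 is [4, 0], so an eigenvector is (0, -1).
For λ=3: (A-λI) row 2 is [12, -4], so an eigenvector is (-1, -3).
General solution: K_1e^(-t)(0,-1) + K_2e^(3t)(-1,-3).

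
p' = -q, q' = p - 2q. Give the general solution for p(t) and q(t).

Coefficient matrix A = [[0, -1], [1, -2]].
Characteristic polynomial det(A - λI) = λ^2 + 2λ + 1 = 0.
Single eigenvalue λ = -1 with algebraic multiplicity 2.
Eigenvector v = (-1,-1); generalized eigenvector w with (A-λI)w=v is (1,2).
General solution: e^(-t)[c_1·v + c_2·(t·v + w)].

p(t) = -c_1e^(-t) - c_2te^(-t) + c_2e^(-t), q(t) = -c_1e^(-t) - c_2te^(-t) + 2c_2e^(-t)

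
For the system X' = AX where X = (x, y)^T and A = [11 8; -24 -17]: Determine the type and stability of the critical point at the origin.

stable node

A = [[11,8],[-24,-17]]; det(A-λI) = λ^2 + 6λ + 5.
λ = -5, -1: both negative.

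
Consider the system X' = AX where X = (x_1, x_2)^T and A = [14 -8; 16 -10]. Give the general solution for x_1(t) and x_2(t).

Coefficient matrix A = [[14, -8], [16, -10]].
Characteristic polynomial det(A - λI) = λ^2 - 4λ - 12 = 0.
Eigenvalues λ = -2, 6.
For λ=-2: (A-λI) row 1 is [16, -8], so an eigenvector is (1, 2).
For λ=6: (A-λI) row 1 is [8, -8], so an eigenvector is (1, 1).
General solution: K_1e^(-2t)(1,2) + K_2e^(6t)(1,1).

x_1(t) = K_1e^(-2t) + K_2e^(6t), x_2(t) = 2K_1e^(-2t) + K_2e^(6t)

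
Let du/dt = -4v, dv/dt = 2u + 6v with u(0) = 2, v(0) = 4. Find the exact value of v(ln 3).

A = [[0,-4],[2,6]]; eigenvalues λ = 2, 4.
Eigenvectors: (2,-1) for λ=2, (1,-1) for λ=4.
From the initial condition, c_1 = 6, c_2 = -10.
v(ln 3) = (6)(3^2)(-1) + (-10)(3^4)(-1) = 756.

756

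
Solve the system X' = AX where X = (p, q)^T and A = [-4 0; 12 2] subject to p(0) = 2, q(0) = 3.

Coefficient matrix A = [[-4, 0], [12, 2]].
Characteristic polynomial det(A - λI) = λ^2 + 2λ - 8 = 0.
Eigenvalues λ = 2, -4.
For λ=2: (A-λI) row 1 is [-6, 0], so an eigenvector is (0, 1).
For λ=-4: (A-λI) row 2 is [12, 6], so an eigenvector is (-1, 2).
General solution: K_1e^(2t)(0,1) + K_2e^(-4t)(-1,2).
Applying p(0)=2, q(0)=3 gives K_1=7, K_2=-2.

p(t) = 2e^(-4t), q(t) = 7e^(2t) - 4e^(-4t)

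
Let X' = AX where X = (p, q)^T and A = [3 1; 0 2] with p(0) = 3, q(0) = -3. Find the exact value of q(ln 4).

-48

A = [[3,1],[0,2]]; eigenvalues λ = 2, 3.
Eigenvectors: (-1,1) for λ=2, (1,0) for λ=3.
From the initial condition, c_1 = -3, c_2 = 0.
q(ln 4) = (-3)(4^2)(1) + (0)(4^3)(0) = -48.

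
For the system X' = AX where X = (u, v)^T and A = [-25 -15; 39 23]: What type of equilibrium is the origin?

stable spiral

A = [[-25,-15],[39,23]]; det(A-λI) = λ^2 + 2λ + 10.
λ = -1 ± 3i: negative real part.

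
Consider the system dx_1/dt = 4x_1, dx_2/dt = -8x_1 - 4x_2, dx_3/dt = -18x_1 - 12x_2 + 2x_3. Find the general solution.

x_1(t) = c_1e^(4t), x_2(t) = -c_1e^(4t) + c_2e^(-4t), x_3(t) = -3c_1e^(4t) + 2c_2e^(-4t) + c_3e^(2t)

Coefficient matrix A = [[4, 0, 0], [-8, -4, 0], [-18, -12, 2]].
det(A - λI) = 0 gives eigenvalues λ = 4, -4, 2.
For λ=4: eigenvector (1,-1,-3).
For λ=-4: eigenvector (0,1,2).
For λ=2: eigenvector (0,0,1).
General solution: c_1e^(4t)(1,-1,-3) + c_2e^(-4t)(0,1,2) + c_3e^(2t)(0,0,1).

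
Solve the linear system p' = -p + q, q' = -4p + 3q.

Coefficient matrix A = [[-1, 1], [-4, 3]].
Characteristic polynomial det(A - λI) = λ^2 - 2λ + 1 = 0.
Single eigenvalue λ = 1 with algebraic multiplicity 2.
Eigenvector v = (1,2); generalized eigenvector w with (A-λI)w=v is (0,1).
General solution: e^(t)[K_1·v + K_2·(t·v + w)].

p(t) = K_1e^(t) + K_2te^(t), q(t) = 2K_1e^(t) + 2K_2te^(t) + K_2e^(t)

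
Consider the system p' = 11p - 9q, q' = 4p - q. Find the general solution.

p(t) = 3C_1e^(5t) + 3C_2te^(5t) - C_2e^(5t), q(t) = 2C_1e^(5t) + 2C_2te^(5t) - C_2e^(5t)

Coefficient matrix A = [[11, -9], [4, -1]].
Characteristic polynomial det(A - λI) = λ^2 - 10λ + 25 = 0.
Single eigenvalue λ = 5 with algebraic multiplicity 2.
Eigenvector v = (3,2); generalized eigenvector w with (A-λI)w=v is (-1,-1).
General solution: e^(5t)[C_1·v + C_2·(t·v + w)].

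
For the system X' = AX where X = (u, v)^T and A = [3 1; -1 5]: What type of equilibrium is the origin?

unstable improper node

A = [[3,1],[-1,5]]; det(A-λI) = λ^2 - 8λ + 16.
repeated λ = 4 with a single eigenvector.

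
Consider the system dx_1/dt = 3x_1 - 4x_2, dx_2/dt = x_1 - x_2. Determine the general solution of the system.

Coefficient matrix A = [[3, -4], [1, -1]].
Characteristic polynomial det(A - λI) = λ^2 - 2λ + 1 = 0.
Single eigenvalue λ = 1 with algebraic multiplicity 2.
Eigenvector v = (2,1); generalized eigenvector w with (A-λI)w=v is (3,1).
General solution: e^(t)[K_1·v + K_2·(t·v + w)].

x_1(t) = 2K_1e^(t) + 2K_2te^(t) + 3K_2e^(t), x_2(t) = K_1e^(t) + K_2te^(t) + K_2e^(t)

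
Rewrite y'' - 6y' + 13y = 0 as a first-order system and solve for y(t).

Let x_1 = y, x_2 = y'. Then x_1' = x_2 and x_2' = -13x_1 + 6x_2.
A = [[0,1],[-13,6]]; det(A-λI) = λ^2 - 6λ + 13.
Eigenvalues λ = 3 ± 2i.

y(t) = c_1e^(3t)cos(2t) + c_2e^(3t)sin(2t)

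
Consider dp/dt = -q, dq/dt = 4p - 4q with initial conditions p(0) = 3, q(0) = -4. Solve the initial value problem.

Coefficient matrix A = [[0, -1], [4, -4]].
Characteristic polynomial det(A - λI) = λ^2 + 4λ + 4 = 0.
Single eigenvalue λ = -2 with algebraic multiplicity 2.
Eigenvector v = (1,2); generalized eigenvector w with (A-λI)w=v is (0,-1).
General solution: e^(-2t)[K_1·v + K_2·(t·v + w)].
Applying p(0)=3, q(0)=-4 gives K_1=3, K_2=10.

p(t) = 10te^(-2t) + 3e^(-2t), q(t) = 20te^(-2t) - 4e^(-2t)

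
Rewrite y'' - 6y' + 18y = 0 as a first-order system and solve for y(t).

Let x_1 = y, x_2 = y'. Then x_1' = x_2 and x_2' = -18x_1 + 6x_2.
A = [[0,1],[-18,6]]; det(A-λI) = λ^2 - 6λ + 18.
Eigenvalues λ = 3 ± 3i.

y(t) = C_1e^(3t)cos(3t) + C_2e^(3t)sin(3t)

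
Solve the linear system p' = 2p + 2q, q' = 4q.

p(t) = K_1e^(2t) - K_2e^(4t), q(t) = -K_2e^(4t)

Coefficient matrix A = [[2, 2], [0, 4]].
Characteristic polynomial det(A - λI) = λ^2 - 6λ + 8 = 0.
Eigenvalues λ = 2, 4.
For λ=2: (A-λI) row 1 is [0, 2], so an eigenvector is (1, 0).
For λ=4: (A-λI) row 1 is [-2, 2], so an eigenvector is (-1, -1).
General solution: K_1e^(2t)(1,0) + K_2e^(4t)(-1,-1).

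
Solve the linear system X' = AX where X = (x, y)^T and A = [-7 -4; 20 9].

x(t) = C_1e^(t)cos(4t) + C_2e^(t)sin(4t), y(t) = C_1e^(t)sin(4t) - 2C_1e^(t)cos(4t) - 2C_2e^(t)sin(4t) - C_2e^(t)cos(4t)

Coefficient matrix A = [[-7, -4], [20, 9]].
Characteristic polynomial det(A - λI) = λ^2 - 2λ + 17 = 0.
Eigenvalues λ = 1 ± 4i (complex conjugate pair).
For λ=1+4i: an eigenvector is (1,-2) - i(0,1) = (1, -2 - i).
A real fundamental pair from Re and Im of e^((1+4i)t)v: X_1 = e^(t)(cos(4t)·(1,-2) + sin(4t)·(0,1)), X_2 = e^(t)(sin(4t)·(1,-2) - cos(4t)·(0,1)).
General solution: C_1X_1 + C_2X_2.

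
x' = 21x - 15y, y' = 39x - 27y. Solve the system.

Coefficient matrix A = [[21, -15], [39, -27]].
Characteristic polynomial det(A - λI) = λ^2 + 6λ + 18 = 0.
Eigenvalues λ = -3 ± 3i (complex conjugate pair).
For λ=-3+3i: an eigenvector is (-1,-2) - i(2,3) = (-1 - 2i, -2 - 3i).
A real fundamental pair from Re and Im of e^((-3+3i)t)v: X_1 = e^(-3t)(cos(3t)·(-1,-2) + sin(3t)·(2,3)), X_2 = e^(-3t)(sin(3t)·(-1,-2) - cos(3t)·(2,3)).
General solution: K_1X_1 + K_2X_2.

x(t) = 2K_1e^(-3t)sin(3t) - K_1e^(-3t)cos(3t) - K_2e^(-3t)sin(3t) - 2K_2e^(-3t)cos(3t), y(t) = 3K_1e^(-3t)sin(3t) - 2K_1e^(-3t)cos(3t) - 2K_2e^(-3t)sin(3t) - 3K_2e^(-3t)cos(3t)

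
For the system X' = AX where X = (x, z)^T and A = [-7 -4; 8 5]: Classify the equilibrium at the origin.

A = [[-7,-4],[8,5]]; det(A-λI) = λ^2 + 2λ - 3.
λ = 1, -3: opposite signs.

saddle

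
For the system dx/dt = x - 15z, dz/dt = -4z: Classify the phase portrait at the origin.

saddle

A = [[1,-15],[0,-4]]; det(A-λI) = λ^2 + 3λ - 4.
λ = 1, -4: opposite signs.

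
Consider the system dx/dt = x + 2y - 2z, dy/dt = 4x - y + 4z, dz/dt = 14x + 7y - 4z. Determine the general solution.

x(t) = C_1e^(-3t) + 2C_3e^(-4t), y(t) = -2C_1e^(-3t) + C_2e^(3t) - 4C_3e^(-4t), z(t) = C_2e^(3t) + C_3e^(-4t)

Coefficient matrix A = [[1, 2, -2], [4, -1, 4], [14, 7, -4]].
det(A - λI) = 0 gives eigenvalues λ = -3, 3, -4.
For λ=-3: eigenvector (1,-2,0).
For λ=3: eigenvector (0,1,1).
For λ=-4: eigenvector (2,-4,1).
General solution: C_1e^(-3t)(1,-2,0) + C_2e^(3t)(0,1,1) + C_3e^(-4t)(2,-4,1).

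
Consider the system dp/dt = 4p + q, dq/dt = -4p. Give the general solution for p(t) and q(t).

Coefficient matrix A = [[4, 1], [-4, 0]].
Characteristic polynomial det(A - λI) = λ^2 - 4λ + 4 = 0.
Single eigenvalue λ = 2 with algebraic multiplicity 2.
Eigenvector v = (1,-2); generalized eigenvector w with (A-λI)w=v is (1,-1).
General solution: e^(2t)[K_1·v + K_2·(t·v + w)].

p(t) = K_1e^(2t) + K_2te^(2t) + K_2e^(2t), q(t) = -2K_1e^(2t) - 2K_2te^(2t) - K_2e^(2t)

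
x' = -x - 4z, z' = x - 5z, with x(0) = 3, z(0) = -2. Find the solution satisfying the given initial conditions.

Coefficient matrix A = [[-1, -4], [1, -5]].
Characteristic polynomial det(A - λI) = λ^2 + 6λ + 9 = 0.
Single eigenvalue λ = -3 with algebraic multiplicity 2.
Eigenvector v = (-2,-1); generalized eigenvector w with (A-λI)w=v is (3,2).
General solution: e^(-3t)[C_1·v + C_2·(t·v + w)].
Applying x(0)=3, z(0)=-2 gives C_1=-12, C_2=-7.

x(t) = 14te^(-3t) + 3e^(-3t), z(t) = 7te^(-3t) - 2e^(-3t)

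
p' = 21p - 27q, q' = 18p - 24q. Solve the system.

Coefficient matrix A = [[21, -27], [18, -24]].
Characteristic polynomial det(A - λI) = λ^2 + 3λ - 18 = 0.
Eigenvalues λ = -6, 3.
For λ=-6: (A-λI) row 1 is [27, -27], so an eigenvector is (-1, -1).
For λ=3: (A-λI) row 1 is [18, -27], so an eigenvector is (3, 2).
General solution: C_1e^(-6t)(-1,-1) + C_2e^(3t)(3,2).

p(t) = -C_1e^(-6t) + 3C_2e^(3t), q(t) = -C_1e^(-6t) + 2C_2e^(3t)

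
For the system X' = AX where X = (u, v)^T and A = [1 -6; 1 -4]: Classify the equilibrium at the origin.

A = [[1,-6],[1,-4]]; det(A-λI) = λ^2 + 3λ + 2.
λ = -2, -1: both negative.

stable node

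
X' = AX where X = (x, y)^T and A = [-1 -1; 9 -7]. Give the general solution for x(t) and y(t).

Coefficient matrix A = [[-1, -1], [9, -7]].
Characteristic polynomial det(A - λI) = λ^2 + 8λ + 16 = 0.
Single eigenvalue λ = -4 with algebraic multiplicity 2.
Eigenvector v = (1,3); generalized eigenvector w with (A-λI)w=v is (1,2).
General solution: e^(-4t)[C_1·v + C_2·(t·v + w)].

x(t) = C_1e^(-4t) + C_2te^(-4t) + C_2e^(-4t), y(t) = 3C_1e^(-4t) + 3C_2te^(-4t) + 2C_2e^(-4t)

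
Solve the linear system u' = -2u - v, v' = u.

Coefficient matrix A = [[-2, -1], [1, 0]].
Characteristic polynomial det(A - λI) = λ^2 + 2λ + 1 = 0.
Single eigenvalue λ = -1 with algebraic multiplicity 2.
Eigenvector v = (-1,1); generalized eigenvector w with (A-λI)w=v is (-2,3).
General solution: e^(-t)[K_1·v + K_2·(t·v + w)].

u(t) = -K_1e^(-t) - K_2te^(-t) - 2K_2e^(-t), v(t) = K_1e^(-t) + K_2te^(-t) + 3K_2e^(-t)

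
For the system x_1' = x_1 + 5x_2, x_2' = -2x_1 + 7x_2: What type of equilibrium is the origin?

A = [[1,5],[-2,7]]; det(A-λI) = λ^2 - 8λ + 17.
λ = 4 ± i: positive real part.

unstable spiral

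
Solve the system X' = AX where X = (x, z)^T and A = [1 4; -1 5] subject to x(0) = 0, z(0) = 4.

x(t) = 16te^(3t), z(t) = 8te^(3t) + 4e^(3t)

Coefficient matrix A = [[1, 4], [-1, 5]].
Characteristic polynomial det(A - λI) = λ^2 - 6λ + 9 = 0.
Single eigenvalue λ = 3 with algebraic multiplicity 2.
Eigenvector v = (2,1); generalized eigenvector w with (A-λI)w=v is (3,2).
General solution: e^(3t)[K_1·v + K_2·(t·v + w)].
Applying x(0)=0, z(0)=4 gives K_1=-12, K_2=8.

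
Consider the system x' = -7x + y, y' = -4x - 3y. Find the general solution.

x(t) = c_1e^(-5t) + c_2te^(-5t), y(t) = 2c_1e^(-5t) + 2c_2te^(-5t) + c_2e^(-5t)

Coefficient matrix A = [[-7, 1], [-4, -3]].
Characteristic polynomial det(A - λI) = λ^2 + 10λ + 25 = 0.
Single eigenvalue λ = -5 with algebraic multiplicity 2.
Eigenvector v = (1,2); generalized eigenvector w with (A-λI)w=v is (0,1).
General solution: e^(-5t)[c_1·v + c_2·(t·v + w)].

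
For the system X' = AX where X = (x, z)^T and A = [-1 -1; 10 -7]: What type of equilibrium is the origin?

A = [[-1,-1],[10,-7]]; det(A-λI) = λ^2 + 8λ + 17.
λ = -4 ± i: negative real part.

stable spiral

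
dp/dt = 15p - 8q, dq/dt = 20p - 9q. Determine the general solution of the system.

Coefficient matrix A = [[15, -8], [20, -9]].
Characteristic polynomial det(A - λI) = λ^2 - 6λ + 25 = 0.
Eigenvalues λ = 3 ± 4i (complex conjugate pair).
For λ=3+4i: an eigenvector is (-1,-1) - i(-1,-2) = (-1 + i, -1 + 2i).
A real fundamental pair from Re and Im of e^((3+4i)t)v: X_1 = e^(3t)(cos(4t)·(-1,-1) + sin(4t)·(-1,-2)), X_2 = e^(3t)(sin(4t)·(-1,-1) - cos(4t)·(-1,-2)).
General solution: c_1X_1 + c_2X_2.

p(t) = -c_1e^(3t)sin(4t) - c_1e^(3t)cos(4t) - c_2e^(3t)sin(4t) + c_2e^(3t)cos(4t), q(t) = -2c_1e^(3t)sin(4t) - c_1e^(3t)cos(4t) - c_2e^(3t)sin(4t) + 2c_2e^(3t)cos(4t)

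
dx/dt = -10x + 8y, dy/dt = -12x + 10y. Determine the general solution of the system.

x(t) = 2K_1e^(2t) + K_2e^(-2t), y(t) = 3K_1e^(2t) + K_2e^(-2t)

Coefficient matrix A = [[-10, 8], [-12, 10]].
Characteristic polynomial det(A - λI) = λ^2 - 4 = 0.
Eigenvalues λ = 2, -2.
For λ=2: (A-λI) row 1 is [-12, 8], so an eigenvector is (2, 3).
For λ=-2: (A-λI) row 1 is [-8, 8], so an eigenvector is (1, 1).
General solution: K_1e^(2t)(2,3) + K_2e^(-2t)(1,1).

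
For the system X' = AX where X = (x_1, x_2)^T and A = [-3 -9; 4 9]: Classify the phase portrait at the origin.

unstable improper node

A = [[-3,-9],[4,9]]; det(A-λI) = λ^2 - 6λ + 9.
repeated λ = 3 with a single eigenvector.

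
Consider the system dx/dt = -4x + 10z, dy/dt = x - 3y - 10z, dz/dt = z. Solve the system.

x(t) = 2K_1e^(t) + K_3e^(-4t), y(t) = -2K_1e^(t) + K_2e^(-3t) - K_3e^(-4t), z(t) = K_1e^(t)

Coefficient matrix A = [[-4, 0, 10], [1, -3, -10], [0, 0, 1]].
det(A - λI) = 0 gives eigenvalues λ = 1, -3, -4.
For λ=1: eigenvector (2,-2,1).
For λ=-3: eigenvector (0,1,0).
For λ=-4: eigenvector (1,-1,0).
General solution: K_1e^(t)(2,-2,1) + K_2e^(-3t)(0,1,0) + K_3e^(-4t)(1,-1,0).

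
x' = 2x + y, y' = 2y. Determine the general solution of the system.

x(t) = -C_1e^(2t) - C_2te^(2t) - 3C_2e^(2t), y(t) = -C_2e^(2t)

Coefficient matrix A = [[2, 1], [0, 2]].
Characteristic polynomial det(A - λI) = λ^2 - 4λ + 4 = 0.
Single eigenvalue λ = 2 with algebraic multiplicity 2.
Eigenvector v = (-1,0); generalized eigenvector w with (A-λI)w=v is (-3,-1).
General solution: e^(2t)[C_1·v + C_2·(t·v + w)].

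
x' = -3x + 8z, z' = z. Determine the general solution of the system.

x(t) = -C_1e^(-3t) + 2C_2e^(t), z(t) = C_2e^(t)

Coefficient matrix A = [[-3, 8], [0, 1]].
Characteristic polynomial det(A - λI) = λ^2 + 2λ - 3 = 0.
Eigenvalues λ = -3, 1.
For λ=-3: (A-λI) row 1 is [0, 8], so an eigenvector is (-1, 0).
For λ=1: (A-λI) row 1 is [-4, 8], so an eigenvector is (2, 1).
General solution: C_1e^(-3t)(-1,0) + C_2e^(t)(2,1).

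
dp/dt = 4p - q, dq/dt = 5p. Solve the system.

p(t) = C_1e^(2t)cos(t) + C_2e^(2t)sin(t), q(t) = C_1e^(2t)sin(t) + 2C_1e^(2t)cos(t) + 2C_2e^(2t)sin(t) - C_2e^(2t)cos(t)

Coefficient matrix A = [[4, -1], [5, 0]].
Characteristic polynomial det(A - λI) = λ^2 - 4λ + 5 = 0.
Eigenvalues λ = 2 ± i (complex conjugate pair).
For λ=2+i: an eigenvector is (1,2) - i(0,1) = (1, 2 - i).
A real fundamental pair from Re and Im of e^((2+i)t)v: X_1 = e^(2t)(cos(t)·(1,2) + sin(t)·(0,1)), X_2 = e^(2t)(sin(t)·(1,2) - cos(t)·(0,1)).
General solution: C_1X_1 + C_2X_2.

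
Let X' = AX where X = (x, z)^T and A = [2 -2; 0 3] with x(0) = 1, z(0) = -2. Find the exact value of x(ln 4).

A = [[2,-2],[0,3]]; eigenvalues λ = 2, 3.
Eigenvectors: (-1,0) for λ=2, (-2,1) for λ=3.
From the initial condition, c_1 = 3, c_2 = -2.
x(ln 4) = (3)(4^2)(-1) + (-2)(4^3)(-2) = 208.

208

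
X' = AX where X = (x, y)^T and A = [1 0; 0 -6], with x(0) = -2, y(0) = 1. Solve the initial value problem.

Coefficient matrix A = [[1, 0], [0, -6]].
Characteristic polynomial det(A - λI) = λ^2 + 5λ - 6 = 0.
Eigenvalues λ = -6, 1.
For λ=-6: (A-λI) row 1 is [7, 0], so an eigenvector is (0, 1).
For λ=1: (A-λI) row 2 is [0, -7], so an eigenvector is (-1, 0).
General solution: c_1e^(-6t)(0,1) + c_2e^(t)(-1,0).
Applying x(0)=-2, y(0)=1 gives c_1=1, c_2=2.

x(t) = -2e^(t), y(t) = e^(-6t)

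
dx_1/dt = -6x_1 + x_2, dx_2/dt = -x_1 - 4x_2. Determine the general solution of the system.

Coefficient matrix A = [[-6, 1], [-1, -4]].
Characteristic polynomial det(A - λI) = λ^2 + 10λ + 25 = 0.
Single eigenvalue λ = -5 with algebraic multiplicity 2.
Eigenvector v = (-1,-1); generalized eigenvector w with (A-λI)w=v is (1,0).
General solution: e^(-5t)[C_1·v + C_2·(t·v + w)].

x_1(t) = -C_1e^(-5t) - C_2te^(-5t) + C_2e^(-5t), x_2(t) = -C_1e^(-5t) - C_2te^(-5t)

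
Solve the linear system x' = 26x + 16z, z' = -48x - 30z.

x(t) = -2c_1e^(2t) - c_2e^(-6t), z(t) = 3c_1e^(2t) + 2c_2e^(-6t)

Coefficient matrix A = [[26, 16], [-48, -30]].
Characteristic polynomial det(A - λI) = λ^2 + 4λ - 12 = 0.
Eigenvalues λ = 2, -6.
For λ=2: (A-λI) row 1 is [24, 16], so an eigenvector is (-2, 3).
For λ=-6: (A-λI) row 1 is [32, 16], so an eigenvector is (-1, 2).
General solution: c_1e^(2t)(-2,3) + c_2e^(-6t)(-1,2).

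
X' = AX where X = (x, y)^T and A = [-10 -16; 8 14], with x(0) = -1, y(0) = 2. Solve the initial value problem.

x(t) = -3e^(6t) + 2e^(-2t), y(t) = 3e^(6t) - e^(-2t)

Coefficient matrix A = [[-10, -16], [8, 14]].
Characteristic polynomial det(A - λI) = λ^2 - 4λ - 12 = 0.
Eigenvalues λ = 6, -2.
For λ=6: (A-λI) row 1 is [-16, -16], so an eigenvector is (-1, 1).
For λ=-2: (A-λI) row 1 is [-8, -16], so an eigenvector is (2, -1).
General solution: c_1e^(6t)(-1,1) + c_2e^(-2t)(2,-1).
Applying x(0)=-1, y(0)=2 gives c_1=3, c_2=1.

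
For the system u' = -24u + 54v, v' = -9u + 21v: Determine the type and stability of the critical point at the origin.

saddle

A = [[-24,54],[-9,21]]; det(A-λI) = λ^2 + 3λ - 18.
λ = 3, -6: opposite signs.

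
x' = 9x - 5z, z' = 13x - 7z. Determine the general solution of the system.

x(t) = -K_1e^(t)sin(t) - 2K_1e^(t)cos(t) - 2K_2e^(t)sin(t) + K_2e^(t)cos(t), z(t) = -2K_1e^(t)sin(t) - 3K_1e^(t)cos(t) - 3K_2e^(t)sin(t) + 2K_2e^(t)cos(t)

Coefficient matrix A = [[9, -5], [13, -7]].
Characteristic polynomial det(A - λI) = λ^2 - 2λ + 2 = 0.
Eigenvalues λ = 1 ± i (complex conjugate pair).
For λ=1+i: an eigenvector is (-2,-3) - i(-1,-2) = (-2 + i, -3 + 2i).
A real fundamental pair from Re and Im of e^((1+i)t)v: X_1 = e^(t)(cos(t)·(-2,-3) + sin(t)·(-1,-2)), X_2 = e^(t)(sin(t)·(-2,-3) - cos(t)·(-1,-2)).
General solution: K_1X_1 + K_2X_2.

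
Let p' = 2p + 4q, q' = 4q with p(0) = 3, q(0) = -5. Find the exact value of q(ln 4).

-1280

A = [[2,4],[0,4]]; eigenvalues λ = 4, 2.
Eigenvectors: (2,1) for λ=4, (1,0) for λ=2.
From the initial condition, c_1 = -5, c_2 = 13.
q(ln 4) = (-5)(4^4)(1) + (13)(4^2)(0) = -1280.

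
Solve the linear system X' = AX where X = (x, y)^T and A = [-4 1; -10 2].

Coefficient matrix A = [[-4, 1], [-10, 2]].
Characteristic polynomial det(A - λI) = λ^2 + 2λ + 2 = 0.
Eigenvalues λ = -1 ± i (complex conjugate pair).
For λ=-1+i: an eigenvector is (0,1) - i(1,3) = (0 - i, 1 - 3i).
A real fundamental pair from Re and Im of e^((-1+i)t)v: X_1 = e^(-t)(cos(t)·(0,1) + sin(t)·(1,3)), X_2 = e^(-t)(sin(t)·(0,1) - cos(t)·(1,3)).
General solution: C_1X_1 + C_2X_2.

x(t) = C_1e^(-t)sin(t) - C_2e^(-t)cos(t), y(t) = 3C_1e^(-t)sin(t) + C_1e^(-t)cos(t) + C_2e^(-t)sin(t) - 3C_2e^(-t)cos(t)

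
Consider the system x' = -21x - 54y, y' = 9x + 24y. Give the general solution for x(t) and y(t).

x(t) = -3c_1e^(-3t) + 2c_2e^(6t), y(t) = c_1e^(-3t) - c_2e^(6t)

Coefficient matrix A = [[-21, -54], [9, 24]].
Characteristic polynomial det(A - λI) = λ^2 - 3λ - 18 = 0.
Eigenvalues λ = -3, 6.
For λ=-3: (A-λI) row 1 is [-18, -54], so an eigenvector is (-3, 1).
For λ=6: (A-λI) row 1 is [-27, -54], so an eigenvector is (2, -1).
General solution: c_1e^(-3t)(-3,1) + c_2e^(6t)(2,-1).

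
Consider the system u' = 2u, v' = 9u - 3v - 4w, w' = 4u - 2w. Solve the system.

Coefficient matrix A = [[2, 0, 0], [9, -3, -4], [4, 0, -2]].
det(A - λI) = 0 gives eigenvalues λ = 2, -3, -2.
For λ=2: eigenvector (1,1,1).
For λ=-3: eigenvector (0,1,0).
For λ=-2: eigenvector (0,-4,1).
General solution: C_1e^(2t)(1,1,1) + C_2e^(-3t)(0,1,0) + C_3e^(-2t)(0,-4,1).

u(t) = C_1e^(2t), v(t) = C_1e^(2t) + C_2e^(-3t) - 4C_3e^(-2t), w(t) = C_1e^(2t) + C_3e^(-2t)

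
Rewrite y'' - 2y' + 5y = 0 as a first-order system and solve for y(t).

Let x_1 = y, x_2 = y'. Then x_1' = x_2 and x_2' = -5x_1 + 2x_2.
A = [[0,1],[-5,2]]; det(A-λI) = λ^2 - 2λ + 5.
Eigenvalues λ = 1 ± 2i.

y(t) = c_1e^(t)cos(2t) + c_2e^(t)sin(2t)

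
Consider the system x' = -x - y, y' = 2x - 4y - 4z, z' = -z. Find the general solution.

x(t) = C_1e^(-2t) + C_2e^(-3t) + 2C_3e^(-t), y(t) = C_1e^(-2t) + 2C_2e^(-3t), z(t) = C_3e^(-t)

Coefficient matrix A = [[-1, -1, 0], [2, -4, -4], [0, 0, -1]].
det(A - λI) = 0 gives eigenvalues λ = -2, -3, -1.
For λ=-2: eigenvector (1,1,0).
For λ=-3: eigenvector (1,2,0).
For λ=-1: eigenvector (2,0,1).
General solution: C_1e^(-2t)(1,1,0) + C_2e^(-3t)(1,2,0) + C_3e^(-t)(2,0,1).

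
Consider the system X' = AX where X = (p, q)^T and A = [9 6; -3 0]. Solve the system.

p(t) = -2c_1e^(6t) + c_2e^(3t), q(t) = c_1e^(6t) - c_2e^(3t)

Coefficient matrix A = [[9, 6], [-3, 0]].
Characteristic polynomial det(A - λI) = λ^2 - 9λ + 18 = 0.
Eigenvalues λ = 6, 3.
For λ=6: (A-λI) row 1 is [3, 6], so an eigenvector is (-2, 1).
For λ=3: (A-λI) row 1 is [6, 6], so an eigenvector is (1, -1).
General solution: c_1e^(6t)(-2,1) + c_2e^(3t)(1,-1).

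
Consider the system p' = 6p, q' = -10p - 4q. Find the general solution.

Coefficient matrix A = [[6, 0], [-10, -4]].
Characteristic polynomial det(A - λI) = λ^2 - 2λ - 24 = 0.
Eigenvalues λ = 6, -4.
For λ=6: (A-λI) row 2 is [-10, -10], so an eigenvector is (1, -1).
For λ=-4: (A-λI) row 1 is [10, 0], so an eigenvector is (0, 1).
General solution: K_1e^(6t)(1,-1) + K_2e^(-4t)(0,1).

p(t) = K_1e^(6t), q(t) = -K_1e^(6t) + K_2e^(-4t)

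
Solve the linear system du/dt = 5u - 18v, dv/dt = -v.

u(t) = C_1e^(5t) - 3C_2e^(-t), v(t) = -C_2e^(-t)

Coefficient matrix A = [[5, -18], [0, -1]].
Characteristic polynomial det(A - λI) = λ^2 - 4λ - 5 = 0.
Eigenvalues λ = 5, -1.
For λ=5: (A-λI) row 1 is [0, -18], so an eigenvector is (1, 0).
For λ=-1: (A-λI) row 1 is [6, -18], so an eigenvector is (-3, -1).
General solution: C_1e^(5t)(1,0) + C_2e^(-t)(-3,-1).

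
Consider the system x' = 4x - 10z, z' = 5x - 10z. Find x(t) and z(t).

x(t) = 3K_1e^(-3t)sin(t) - K_1e^(-3t)cos(t) - K_2e^(-3t)sin(t) - 3K_2e^(-3t)cos(t), z(t) = 2K_1e^(-3t)sin(t) - K_1e^(-3t)cos(t) - K_2e^(-3t)sin(t) - 2K_2e^(-3t)cos(t)

Coefficient matrix A = [[4, -10], [5, -10]].
Characteristic polynomial det(A - λI) = λ^2 + 6λ + 10 = 0.
Eigenvalues λ = -3 ± i (complex conjugate pair).
For λ=-3+i: an eigenvector is (-1,-1) - i(3,2) = (-1 - 3i, -1 - 2i).
A real fundamental pair from Re and Im of e^((-3+i)t)v: X_1 = e^(-3t)(cos(t)·(-1,-1) + sin(t)·(3,2)), X_2 = e^(-3t)(sin(t)·(-1,-1) - cos(t)·(3,2)).
General solution: K_1X_1 + K_2X_2.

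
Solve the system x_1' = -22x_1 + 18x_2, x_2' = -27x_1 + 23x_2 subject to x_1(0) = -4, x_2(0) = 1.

x_1(t) = 10e^(5t) - 14e^(-4t), x_2(t) = 15e^(5t) - 14e^(-4t)

Coefficient matrix A = [[-22, 18], [-27, 23]].
Characteristic polynomial det(A - λI) = λ^2 - λ - 20 = 0.
Eigenvalues λ = -4, 5.
For λ=-4: (A-λI) row 1 is [-18, 18], so an eigenvector is (1, 1).
For λ=5: (A-λI) row 1 is [-27, 18], so an eigenvector is (2, 3).
General solution: c_1e^(-4t)(1,1) + c_2e^(5t)(2,3).
Applying x_1(0)=-4, x_2(0)=1 gives c_1=-14, c_2=5.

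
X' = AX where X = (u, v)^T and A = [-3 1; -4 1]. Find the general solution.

u(t) = K_1e^(-t) + K_2te^(-t) - K_2e^(-t), v(t) = 2K_1e^(-t) + 2K_2te^(-t) - K_2e^(-t)

Coefficient matrix A = [[-3, 1], [-4, 1]].
Characteristic polynomial det(A - λI) = λ^2 + 2λ + 1 = 0.
Single eigenvalue λ = -1 with algebraic multiplicity 2.
Eigenvector v = (1,2); generalized eigenvector w with (A-λI)w=v is (-1,-1).
General solution: e^(-t)[K_1·v + K_2·(t·v + w)].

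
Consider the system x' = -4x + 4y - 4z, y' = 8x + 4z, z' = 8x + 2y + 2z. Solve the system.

Coefficient matrix A = [[-4, 4, -4], [8, 0, 4], [8, 2, 2]].
det(A - λI) = 0 gives eigenvalues λ = -4, -2, 4.
For λ=-4: eigenvector (1,-1,-1).
For λ=-2: eigenvector (-2,2,3).
For λ=4: eigenvector (0,1,1).
General solution: c_1e^(-4t)(1,-1,-1) + c_2e^(-2t)(-2,2,3) + c_3e^(4t)(0,1,1).

x(t) = c_1e^(-4t) - 2c_2e^(-2t), y(t) = -c_1e^(-4t) + 2c_2e^(-2t) + c_3e^(4t), z(t) = -c_1e^(-4t) + 3c_2e^(-2t) + c_3e^(4t)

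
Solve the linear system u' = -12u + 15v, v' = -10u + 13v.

u(t) = -3c_1e^(-2t) + c_2e^(3t), v(t) = -2c_1e^(-2t) + c_2e^(3t)

Coefficient matrix A = [[-12, 15], [-10, 13]].
Characteristic polynomial det(A - λI) = λ^2 - λ - 6 = 0.
Eigenvalues λ = -2, 3.
For λ=-2: (A-λI) row 1 is [-10, 15], so an eigenvector is (-3, -2).
For λ=3: (A-λI) row 1 is [-15, 15], so an eigenvector is (1, 1).
General solution: c_1e^(-2t)(-3,-2) + c_2e^(3t)(1,1).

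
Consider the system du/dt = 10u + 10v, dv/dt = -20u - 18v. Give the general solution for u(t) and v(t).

u(t) = -C_1e^(-4t)sin(2t) + 2C_1e^(-4t)cos(2t) + 2C_2e^(-4t)sin(2t) + C_2e^(-4t)cos(2t), v(t) = C_1e^(-4t)sin(2t) - 3C_1e^(-4t)cos(2t) - 3C_2e^(-4t)sin(2t) - C_2e^(-4t)cos(2t)

Coefficient matrix A = [[10, 10], [-20, -18]].
Characteristic polynomial det(A - λI) = λ^2 + 8λ + 20 = 0.
Eigenvalues λ = -4 ± 2i (complex conjugate pair).
For λ=-4+2i: an eigenvector is (2,-3) - i(-1,1) = (2 + i, -3 - i).
A real fundamental pair from Re and Im of e^((-4+2i)t)v: X_1 = e^(-4t)(cos(2t)·(2,-3) + sin(2t)·(-1,1)), X_2 = e^(-4t)(sin(2t)·(2,-3) - cos(2t)·(-1,1)).
General solution: C_1X_1 + C_2X_2.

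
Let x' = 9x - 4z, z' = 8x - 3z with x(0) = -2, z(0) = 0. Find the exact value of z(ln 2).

-120

A = [[9,-4],[8,-3]]; eigenvalues λ = 1, 5.
Eigenvectors: (-1,-2) for λ=1, (1,1) for λ=5.
From the initial condition, c_1 = -2, c_2 = -4.
z(ln 2) = (-2)(2^1)(-2) + (-4)(2^5)(1) = -120.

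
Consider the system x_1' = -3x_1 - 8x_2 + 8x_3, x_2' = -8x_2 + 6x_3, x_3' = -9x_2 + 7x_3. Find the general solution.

Coefficient matrix A = [[-3, -8, 8], [0, -8, 6], [0, -9, 7]].
det(A - λI) = 0 gives eigenvalues λ = -2, -3, 1.
For λ=-2: eigenvector (0,1,1).
For λ=-3: eigenvector (1,0,0).
For λ=1: eigenvector (2,2,3).
General solution: C_1e^(-2t)(0,1,1) + C_2e^(-3t)(1,0,0) + C_3e^(t)(2,2,3).

x_1(t) = C_2e^(-3t) + 2C_3e^(t), x_2(t) = C_1e^(-2t) + 2C_3e^(t), x_3(t) = C_1e^(-2t) + 3C_3e^(t)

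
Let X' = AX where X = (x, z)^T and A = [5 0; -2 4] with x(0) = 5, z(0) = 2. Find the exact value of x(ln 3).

A = [[5,0],[-2,4]]; eigenvalues λ = 5, 4.
Eigenvectors: (-1,2) for λ=5, (0,-1) for λ=4.
From the initial condition, c_1 = -5, c_2 = -12.
x(ln 3) = (-5)(3^5)(-1) + (-12)(3^4)(0) = 1215.

1215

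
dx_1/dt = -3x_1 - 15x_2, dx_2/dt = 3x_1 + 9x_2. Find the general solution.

x_1(t) = -2C_1e^(3t)sin(3t) + C_1e^(3t)cos(3t) + C_2e^(3t)sin(3t) + 2C_2e^(3t)cos(3t), x_2(t) = C_1e^(3t)sin(3t) - C_2e^(3t)cos(3t)

Coefficient matrix A = [[-3, -15], [3, 9]].
Characteristic polynomial det(A - λI) = λ^2 - 6λ + 18 = 0.
Eigenvalues λ = 3 ± 3i (complex conjugate pair).
For λ=3+3i: an eigenvector is (1,0) - i(-2,1) = (1 + 2i, 0 - i).
A real fundamental pair from Re and Im of e^((3+3i)t)v: X_1 = e^(3t)(cos(3t)·(1,0) + sin(3t)·(-2,1)), X_2 = e^(3t)(sin(3t)·(1,0) - cos(3t)·(-2,1)).
General solution: C_1X_1 + C_2X_2.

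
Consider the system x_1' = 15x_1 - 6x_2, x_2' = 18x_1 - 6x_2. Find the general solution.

x_1(t) = 2C_1e^(6t) - C_2e^(3t), x_2(t) = 3C_1e^(6t) - 2C_2e^(3t)

Coefficient matrix A = [[15, -6], [18, -6]].
Characteristic polynomial det(A - λI) = λ^2 - 9λ + 18 = 0.
Eigenvalues λ = 6, 3.
For λ=6: (A-λI) row 1 is [9, -6], so an eigenvector is (2, 3).
For λ=3: (A-λI) row 1 is [12, -6], so an eigenvector is (-1, -2).
General solution: C_1e^(6t)(2,3) + C_2e^(3t)(-1,-2).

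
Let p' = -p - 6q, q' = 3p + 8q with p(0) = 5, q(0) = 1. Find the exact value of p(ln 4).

-6976

A = [[-1,-6],[3,8]]; eigenvalues λ = 2, 5.
Eigenvectors: (-2,1) for λ=2, (-1,1) for λ=5.
From the initial condition, c_1 = -6, c_2 = 7.
p(ln 4) = (-6)(4^2)(-2) + (7)(4^5)(-1) = -6976.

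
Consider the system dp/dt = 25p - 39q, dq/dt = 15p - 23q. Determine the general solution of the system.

Coefficient matrix A = [[25, -39], [15, -23]].
Characteristic polynomial det(A - λI) = λ^2 - 2λ + 10 = 0.
Eigenvalues λ = 1 ± 3i (complex conjugate pair).
For λ=1+3i: an eigenvector is (3,2) - i(-2,-1) = (3 + 2i, 2 + i).
A real fundamental pair from Re and Im of e^((1+3i)t)v: X_1 = e^(t)(cos(3t)·(3,2) + sin(3t)·(-2,-1)), X_2 = e^(t)(sin(3t)·(3,2) - cos(3t)·(-2,-1)).
General solution: c_1X_1 + c_2X_2.

p(t) = -2c_1e^(t)sin(3t) + 3c_1e^(t)cos(3t) + 3c_2e^(t)sin(3t) + 2c_2e^(t)cos(3t), q(t) = -c_1e^(t)sin(3t) + 2c_1e^(t)cos(3t) + 2c_2e^(t)sin(3t) + c_2e^(t)cos(3t)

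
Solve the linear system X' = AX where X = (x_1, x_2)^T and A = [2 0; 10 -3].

x_1(t) = C_1e^(2t), x_2(t) = 2C_1e^(2t) - C_2e^(-3t)

Coefficient matrix A = [[2, 0], [10, -3]].
Characteristic polynomial det(A - λI) = λ^2 + λ - 6 = 0.
Eigenvalues λ = 2, -3.
For λ=2: (A-λI) row 2 is [10, -5], so an eigenvector is (1, 2).
For λ=-3: (A-λI) row 1 is [5, 0], so an eigenvector is (0, -1).
General solution: C_1e^(2t)(1,2) + C_2e^(-3t)(0,-1).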